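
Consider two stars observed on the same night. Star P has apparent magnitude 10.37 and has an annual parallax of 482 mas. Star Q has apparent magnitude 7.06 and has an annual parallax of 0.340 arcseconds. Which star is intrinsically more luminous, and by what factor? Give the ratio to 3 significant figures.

Star P: p = 482 mas = 0.482″ → d = 1/p = 2.075 pc
Star P: M = m − 5 log₁₀ d + 5 = 10.37 − 5·0.3170 + 5 = 13.785
Star Q: d = 1/p = 1/0.340″ = 2.941 pc
Star Q: M = m − 5 log₁₀ d + 5 = 7.06 − 5·0.4685 + 5 = 9.717
ΔM = M_P − M_Q = 13.785 − (9.717) = 4.068; smaller M is more luminous → Star Q.
L ratio = 10^(0.4 |ΔM|) = 10^1.627 = 42.38

Star Q is more luminous, by a factor of 42.4.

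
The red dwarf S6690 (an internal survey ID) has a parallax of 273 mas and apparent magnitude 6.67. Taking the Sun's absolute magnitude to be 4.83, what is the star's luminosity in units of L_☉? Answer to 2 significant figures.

d = 1/p = 1000/273 mas = 3.663 pc
M = m − 5 log₁₀ d + 5 = 6.67 − 5·0.5638 + 5 = 8.851
M − M_☉ = 8.851 − 4.83 = 4.021
L/L_☉ = 10^(−0.4 × 4.021) = 0.02464

L/L_☉ ≈ 0.025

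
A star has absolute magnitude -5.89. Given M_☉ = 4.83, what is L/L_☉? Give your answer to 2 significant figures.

L/L_☉ ≈ 19000

M − M_☉ = -5.89 − 4.83 = -10.720
L/L_☉ = 10^(−0.4 (M − M_☉)) = 10^4.288 = 19410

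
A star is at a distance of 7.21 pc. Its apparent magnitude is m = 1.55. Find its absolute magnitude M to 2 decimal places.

5 log₁₀(d/10 pc) = 5 log₁₀(7.210) − 5 = -0.710
M = m − 5 log₁₀(d/10) = 1.55 + 0.710 = 2.260

M ≈ 2.26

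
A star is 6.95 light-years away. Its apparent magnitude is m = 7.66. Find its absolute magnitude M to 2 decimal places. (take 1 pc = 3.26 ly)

d = 6.95 ly / 3.26 = 2.132 pc
5 log₁₀(d/10 pc) = 5 log₁₀(2.132) − 5 = -3.356
M = m − 5 log₁₀(d/10) = 7.66 + 3.356 = 11.016

M ≈ 11.02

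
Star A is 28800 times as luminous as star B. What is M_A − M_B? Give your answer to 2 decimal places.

M_A − M_B ≈ -11.15

Pogson: ΔM = −2.5 log₁₀(ratio) = −2.5 log₁₀(28800) = −2.5 × 4.4594 = -11.148
Star A is brighter, so it has the smaller magnitude: the difference is negative.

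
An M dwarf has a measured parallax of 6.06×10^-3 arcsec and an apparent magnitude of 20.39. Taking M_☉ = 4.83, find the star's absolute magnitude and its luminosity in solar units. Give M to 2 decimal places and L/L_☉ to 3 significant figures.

M ≈ 14.30; L/L_☉ ≈ 1.63×10^-4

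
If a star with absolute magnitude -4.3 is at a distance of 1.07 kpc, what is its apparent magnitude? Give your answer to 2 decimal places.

m ≈ 5.85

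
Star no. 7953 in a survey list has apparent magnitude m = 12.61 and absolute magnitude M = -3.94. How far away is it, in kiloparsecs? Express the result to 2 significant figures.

Distance modulus: m − M = 12.61 − (-3.94) = 16.550
m − M = 5 log₁₀ d − 5
log₁₀ d = (m − M)/5 + 1 = 4.3100
d = 10^4.3100 = 20420 pc
= 20.42 kpc

d ≈ 20 kpc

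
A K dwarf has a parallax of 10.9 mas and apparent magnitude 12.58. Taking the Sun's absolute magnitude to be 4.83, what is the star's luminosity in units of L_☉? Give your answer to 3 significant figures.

d = 1/p = 1000/10.9 mas = 91.74 pc
M = m − 5 log₁₀ d + 5 = 12.58 − 5·1.9626 + 5 = 7.767
M − M_☉ = 7.767 − 4.83 = 2.937
L/L_☉ = 10^(−0.4 × 2.937) = 0.06686

L/L_☉ ≈ 0.0669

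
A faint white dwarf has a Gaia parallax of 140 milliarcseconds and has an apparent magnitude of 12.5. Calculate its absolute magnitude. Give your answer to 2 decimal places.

M ≈ 13.23

p = 140 mas = 0.140″ → d = 1/p = 7.143 pc
5 log₁₀(d/10 pc) = 5 log₁₀(7.143) − 5 = -0.731
M = m − 5 log₁₀(d/10) = 12.5 + 0.731 = 13.231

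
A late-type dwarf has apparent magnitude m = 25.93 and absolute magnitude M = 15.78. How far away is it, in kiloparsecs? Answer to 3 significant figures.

μ = m − M = 10.150
m − M = 5 log₁₀ d − 5
log₁₀ d = (m − M)/5 + 1 = 3.0300
d = 10^3.0300 = 1072 pc
= 1.072 kpc

d ≈ 1.07 kpc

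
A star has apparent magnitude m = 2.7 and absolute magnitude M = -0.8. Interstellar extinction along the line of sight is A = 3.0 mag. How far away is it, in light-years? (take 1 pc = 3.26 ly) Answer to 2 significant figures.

m − M = 5 log₁₀(d/10 pc) + A  ⇒  2.7 − (-0.8) − 3.0 = 5 log₁₀(d/10)
0.500 = 5 log₁₀(d/10)
log₁₀ d = (m − M − A)/5 + 1 = 1.1000
d = 10^1.1000 = 12.59 pc
= 41.04 ly

d ≈ 41 ly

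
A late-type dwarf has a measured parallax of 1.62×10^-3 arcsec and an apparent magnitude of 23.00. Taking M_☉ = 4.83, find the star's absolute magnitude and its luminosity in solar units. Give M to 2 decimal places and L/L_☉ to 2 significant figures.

M ≈ 14.05; L/L_☉ ≈ 2.1×10^-4

d = 1/p = 1/1.62×10^-3″ = 617.3 pc
M = m − 5 log₁₀ d + 5 = 23.00 − 5·2.7905 + 5 = 14.048
M − M_☉ = 14.048 − 4.83 = 9.218
L/L_☉ = 10^(−0.4 × 9.218) = 2.056×10^-4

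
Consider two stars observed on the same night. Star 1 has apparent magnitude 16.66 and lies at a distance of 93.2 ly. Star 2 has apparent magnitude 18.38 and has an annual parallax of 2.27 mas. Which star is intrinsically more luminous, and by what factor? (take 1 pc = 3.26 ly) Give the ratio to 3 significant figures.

Star 2 is more luminous, by a factor of 48.7.

Star 1: d = 93.2 ly / 3.26 = 28.59 pc
Star 1: M = m − 5 log₁₀ d + 5 = 16.66 − 5·1.4562 + 5 = 14.379
Star 2: p = 2.27 mas = 2.27×10^-3″ → d = 1/p = 440.5 pc
Star 2: M = m − 5 log₁₀ d + 5 = 18.38 − 5·2.6440 + 5 = 10.160
ΔM = M_1 − M_2 = 14.379 − (10.160) = 4.219; smaller M is more luminous → Star 2.
L ratio = 10^(0.4 |ΔM|) = 10^1.688 = 48.70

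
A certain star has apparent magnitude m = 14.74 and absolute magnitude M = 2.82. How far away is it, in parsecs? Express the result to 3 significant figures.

d ≈ 2420 pc

Distance modulus: m − M = 14.74 − (2.82) = 11.920
m − M = 5 log₁₀ d − 5
log₁₀ d = (m − M)/5 + 1 = 3.3840
d = 10^3.3840 = 2421 pc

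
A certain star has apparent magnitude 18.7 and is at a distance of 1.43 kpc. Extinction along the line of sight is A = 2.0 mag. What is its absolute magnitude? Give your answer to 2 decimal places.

d = 1.43 kpc = 1430 pc
5 log₁₀(d/10 pc) = 5 log₁₀(1430) − 5 = 10.777
M = m − 5 log₁₀(d/10) − A = 18.7 − 10.777 − 2.0 = 5.923

M ≈ 5.92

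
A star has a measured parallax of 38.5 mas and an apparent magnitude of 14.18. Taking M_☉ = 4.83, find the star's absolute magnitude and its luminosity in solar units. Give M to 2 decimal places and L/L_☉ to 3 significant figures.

M ≈ 12.11; L/L_☉ ≈ 1.23×10^-3

d = 1/p = 1000/38.5 mas = 25.97 pc
M = m − 5 log₁₀ d + 5 = 14.18 − 5·1.4145 + 5 = 12.107
M − M_☉ = 12.107 − 4.83 = 7.277
L/L_☉ = 10^(−0.4 × 7.277) = 1.228×10^-3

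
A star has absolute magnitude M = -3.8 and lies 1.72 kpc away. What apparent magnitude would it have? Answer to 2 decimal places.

m ≈ 7.38

d = 1.72 kpc = 1720 pc
m = M + 5 log₁₀ d − 5 = -3.8 + 5·3.2355 − 5 = 7.378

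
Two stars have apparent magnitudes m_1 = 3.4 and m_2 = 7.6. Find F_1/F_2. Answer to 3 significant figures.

Magnitude difference = -4.2
Flux ratio = 10^(−0.4 Δm) = 10^(−0.4 × -4.2) = 10^1.680 = 47.86

F_1/F_2 ≈ 47.9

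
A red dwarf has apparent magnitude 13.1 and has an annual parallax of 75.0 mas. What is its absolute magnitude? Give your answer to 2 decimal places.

M ≈ 12.48

p = 75.0 mas = 0.0750″ → d = 1/p = 13.33 pc
5 log₁₀(d/10 pc) = 5 log₁₀(13.33) − 5 = 0.625
M = m − 5 log₁₀(d/10) = 13.1 − 0.625 = 12.475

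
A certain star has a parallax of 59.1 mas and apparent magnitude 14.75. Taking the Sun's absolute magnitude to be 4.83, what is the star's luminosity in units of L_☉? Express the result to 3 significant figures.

L/L_☉ ≈ 3.08×10^-4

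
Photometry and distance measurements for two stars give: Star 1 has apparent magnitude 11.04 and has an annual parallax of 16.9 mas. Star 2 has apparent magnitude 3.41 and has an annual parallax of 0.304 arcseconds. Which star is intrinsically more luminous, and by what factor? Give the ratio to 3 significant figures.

Star 2 is more luminous, by a factor of 3.48.

Star 1: p = 16.9 mas = 0.0169″ → d = 1/p = 59.17 pc
Star 1: M = m − 5 log₁₀ d + 5 = 11.04 − 5·1.7721 + 5 = 7.179
Star 2: d = 1/p = 1/0.304″ = 3.289 pc
Star 2: M = m − 5 log₁₀ d + 5 = 3.41 − 5·0.5171 + 5 = 5.824
ΔM = M_1 − M_2 = 7.179 − (5.824) = 1.355; smaller M is more luminous → Star 2.
L ratio = 10^(0.4 |ΔM|) = 10^0.542 = 3.484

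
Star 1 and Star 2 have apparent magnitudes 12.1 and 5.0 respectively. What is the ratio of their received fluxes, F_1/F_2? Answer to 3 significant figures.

F_1/F_2 ≈ 1.45×10^-3

Δm = 12.1 − (5.0) = 7.1
Flux ratio = 10^(−0.4 Δm) = 10^(−0.4 × 7.1) = 10^-2.840 = 1.445×10^-3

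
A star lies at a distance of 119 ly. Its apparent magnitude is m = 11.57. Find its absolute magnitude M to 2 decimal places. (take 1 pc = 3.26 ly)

d = 119 ly / 3.26 = 36.50 pc
5 log₁₀(d/10 pc) = 5 log₁₀(36.50) − 5 = 2.812
M = m − 5 log₁₀(d/10) = 11.57 − 2.812 = 8.758

M ≈ 8.76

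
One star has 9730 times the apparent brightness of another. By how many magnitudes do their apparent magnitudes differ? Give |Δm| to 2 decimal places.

|Δm| ≈ 9.97

Pogson: Δm = −2.5 log₁₀(ratio) = −2.5 log₁₀(9730) = −2.5 × 3.9881 = -9.970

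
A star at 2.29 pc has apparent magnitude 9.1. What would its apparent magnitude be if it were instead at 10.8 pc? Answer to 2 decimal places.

Flux ∝ 1/d², so Δm = 5 log₁₀(d₂/d₁) = 5 log₁₀(10.8/2.29) = 3.368
m₂ = m₁ + Δm = 9.1 + (3.368) = 12.468

m ≈ 12.47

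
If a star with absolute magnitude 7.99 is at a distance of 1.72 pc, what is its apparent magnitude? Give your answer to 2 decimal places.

m ≈ 4.17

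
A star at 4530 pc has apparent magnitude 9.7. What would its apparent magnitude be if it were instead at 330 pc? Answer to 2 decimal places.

Flux ∝ 1/d², so Δm = 5 log₁₀(d₂/d₁) = 5 log₁₀(330/4530) = -5.688
m₂ = m₁ + Δm = 9.7 + (-5.688) = 4.012

m ≈ 4.01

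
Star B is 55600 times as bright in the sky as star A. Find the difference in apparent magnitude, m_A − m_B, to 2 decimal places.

m_A − m_B ≈ 11.86

Pogson: Δm = −2.5 log₁₀(ratio) = −2.5 log₁₀(55600) = −2.5 × 4.7451 = -11.863
Star B is brighter so has the smaller magnitude: m_A − m_B is positive.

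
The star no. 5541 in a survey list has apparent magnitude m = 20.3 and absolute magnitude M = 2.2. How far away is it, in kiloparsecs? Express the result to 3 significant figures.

Distance modulus: m − M = 20.3 − (2.2) = 18.100
m − M = 5 log₁₀ d − 5
log₁₀ d = (m − M)/5 + 1 = 4.6200
d = 10^4.6200 = 41690 pc
= 41.69 kpc

d ≈ 41.7 kpc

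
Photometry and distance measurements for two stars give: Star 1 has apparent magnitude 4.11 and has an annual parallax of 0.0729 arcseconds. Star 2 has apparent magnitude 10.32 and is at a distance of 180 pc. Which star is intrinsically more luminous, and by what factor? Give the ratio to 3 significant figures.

Star 1 is more luminous, by a factor of 1.77.

Star 1: d = 1/p = 1/0.0729″ = 13.72 pc
Star 1: M = m − 5 log₁₀ d + 5 = 4.11 − 5·1.1373 + 5 = 3.424
Star 2: M = m − 5 log₁₀ d + 5 = 10.32 − 5·2.2553 + 5 = 4.044
ΔM = M_1 − M_2 = 3.424 − (4.044) = -0.620; smaller M is more luminous → Star 1.
L ratio = 10^(0.4 |ΔM|) = 10^0.248 = 1.770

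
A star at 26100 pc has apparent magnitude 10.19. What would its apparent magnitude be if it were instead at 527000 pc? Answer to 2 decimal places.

m ≈ 16.72

Flux ∝ 1/d², so Δm = 5 log₁₀(d₂/d₁) = 5 log₁₀(527000/26100) = 6.526
m₂ = m₁ + Δm = 10.19 + (6.526) = 16.716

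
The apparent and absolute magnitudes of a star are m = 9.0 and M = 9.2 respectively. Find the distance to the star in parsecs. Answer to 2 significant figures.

μ = m − M = -0.200
m − M = 5 log₁₀ d − 5
log₁₀ d = (m − M)/5 + 1 = 0.9600
d = 10^0.9600 = 9.120 pc

d ≈ 9.1 pc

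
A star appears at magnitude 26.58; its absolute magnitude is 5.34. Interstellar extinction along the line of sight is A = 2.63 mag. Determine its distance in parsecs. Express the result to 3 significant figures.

d ≈ 52700 pc

m − M = 5 log₁₀(d/10 pc) + A  ⇒  26.58 − (5.34) − 2.63 = 5 log₁₀(d/10)
18.610 = 5 log₁₀(d/10)
log₁₀ d = (m − M − A)/5 + 1 = 4.7220
d = 10^4.7220 = 52720 pc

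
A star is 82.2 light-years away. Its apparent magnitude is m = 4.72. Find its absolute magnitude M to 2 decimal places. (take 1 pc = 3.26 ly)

M ≈ 2.71

d = 82.2 ly / 3.26 = 25.21 pc
5 log₁₀(d/10 pc) = 5 log₁₀(25.21) − 5 = 2.008
M = m − 5 log₁₀(d/10) = 4.72 − 2.008 = 2.712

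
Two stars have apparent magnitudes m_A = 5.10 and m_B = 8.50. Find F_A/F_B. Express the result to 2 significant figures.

F_A/F_B ≈ 23

Magnitude difference = -3.40
Flux ratio = 10^(−0.4 Δm) = 10^(−0.4 × -3.40) = 10^1.360 = 22.91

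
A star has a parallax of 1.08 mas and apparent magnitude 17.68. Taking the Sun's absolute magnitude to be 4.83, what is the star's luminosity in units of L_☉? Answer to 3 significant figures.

L/L_☉ ≈ 0.0621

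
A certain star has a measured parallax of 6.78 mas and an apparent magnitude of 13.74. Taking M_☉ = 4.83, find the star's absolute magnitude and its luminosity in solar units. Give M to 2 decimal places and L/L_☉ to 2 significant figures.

d = 1/p = 1000/6.78 mas = 147.5 pc
M = m − 5 log₁₀ d + 5 = 13.74 − 5·2.1688 + 5 = 7.896
M − M_☉ = 7.896 − 4.83 = 3.066
L/L_☉ = 10^(−0.4 × 3.066) = 0.05937

M ≈ 7.90; L/L_☉ ≈ 0.059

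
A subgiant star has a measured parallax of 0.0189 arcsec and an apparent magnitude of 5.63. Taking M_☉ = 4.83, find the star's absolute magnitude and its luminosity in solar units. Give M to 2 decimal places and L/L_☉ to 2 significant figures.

M ≈ 2.01; L/L_☉ ≈ 13

d = 1/p = 1/0.0189″ = 52.91 pc
M = m − 5 log₁₀ d + 5 = 5.63 − 5·1.7235 + 5 = 2.012
M − M_☉ = 2.012 − 4.83 = -2.818
L/L_☉ = 10^(−0.4 × -2.818) = 13.40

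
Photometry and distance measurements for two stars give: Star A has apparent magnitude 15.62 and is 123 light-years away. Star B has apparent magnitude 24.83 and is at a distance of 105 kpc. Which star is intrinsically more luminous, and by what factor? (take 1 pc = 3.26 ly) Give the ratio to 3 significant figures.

Star B is more luminous, by a factor of 1600.

Star A: d = 123 ly / 3.26 = 37.73 pc
Star A: M = m − 5 log₁₀ d + 5 = 15.62 − 5·1.5767 + 5 = 12.737
Star B: d = 105 kpc = 105000 pc
Star B: M = m − 5 log₁₀ d + 5 = 24.83 − 5·5.0212 + 5 = 4.724
ΔM = M_A − M_B = 12.737 − (4.724) = 8.013; smaller M is more luminous → Star B.
L ratio = 10^(0.4 |ΔM|) = 10^3.205 = 1603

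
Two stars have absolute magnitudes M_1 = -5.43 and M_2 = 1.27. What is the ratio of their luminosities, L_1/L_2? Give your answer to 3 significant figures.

L_1/L_2 ≈ 479

ΔM = M_1 − M_2 = -6.70
L_1/L_2 = 10^(−0.4 ΔM) = 10^2.680 = 478.6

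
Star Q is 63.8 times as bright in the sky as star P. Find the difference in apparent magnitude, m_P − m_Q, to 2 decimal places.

m_P − m_Q ≈ 4.51

Pogson: Δm = −2.5 log₁₀(ratio) = −2.5 log₁₀(63.8) = −2.5 × 1.8048 = -4.512
Star Q is brighter so has the smaller magnitude: m_P − m_Q is positive.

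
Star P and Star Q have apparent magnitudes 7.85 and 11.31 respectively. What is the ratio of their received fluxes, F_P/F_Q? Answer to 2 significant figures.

F_P/F_Q ≈ 24

Δm = 7.85 − (11.31) = -3.46
Flux ratio = 10^(−0.4 Δm) = 10^(−0.4 × -3.46) = 10^1.384 = 24.21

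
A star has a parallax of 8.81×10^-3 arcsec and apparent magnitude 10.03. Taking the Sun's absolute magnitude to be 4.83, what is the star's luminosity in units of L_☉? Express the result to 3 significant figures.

L/L_☉ ≈ 1.07

d = 1/p = 1/8.81×10^-3″ = 113.5 pc
M = m − 5 log₁₀ d + 5 = 10.03 − 5·2.0550 + 5 = 4.755
M − M_☉ = 4.755 − 4.83 = -0.075
L/L_☉ = 10^(−0.4 × -0.075) = 1.072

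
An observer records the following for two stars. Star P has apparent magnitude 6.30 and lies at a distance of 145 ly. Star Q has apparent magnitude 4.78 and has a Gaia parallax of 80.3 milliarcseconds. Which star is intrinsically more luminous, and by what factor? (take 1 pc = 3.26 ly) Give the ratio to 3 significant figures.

Star P: d = 145 ly / 3.26 = 44.48 pc
Star P: M = m − 5 log₁₀ d + 5 = 6.30 − 5·1.6482 + 5 = 3.059
Star Q: p = 80.3 mas = 0.0803″ → d = 1/p = 12.45 pc
Star Q: M = m − 5 log₁₀ d + 5 = 4.78 − 5·1.0953 + 5 = 4.304
ΔM = M_P − M_Q = 3.059 − (4.304) = -1.244; smaller M is more luminous → Star P.
L ratio = 10^(0.4 |ΔM|) = 10^0.498 = 3.146

Star P is more luminous, by a factor of 3.15.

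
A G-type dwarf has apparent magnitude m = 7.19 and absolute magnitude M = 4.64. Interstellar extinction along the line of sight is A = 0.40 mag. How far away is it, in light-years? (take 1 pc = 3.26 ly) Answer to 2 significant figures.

d ≈ 88 ly

m − M = 5 log₁₀(d/10 pc) + A  ⇒  7.19 − (4.64) − 0.40 = 5 log₁₀(d/10)
2.150 = 5 log₁₀(d/10)
log₁₀ d = (m − M − A)/5 + 1 = 1.4300
d = 10^1.4300 = 26.92 pc
= 87.74 ly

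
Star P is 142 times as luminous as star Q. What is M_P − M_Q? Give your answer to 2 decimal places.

M_P − M_Q ≈ -5.38

Pogson: ΔM = −2.5 log₁₀(ratio) = −2.5 log₁₀(142) = −2.5 × 2.1523 = -5.381
Star P is brighter, so it has the smaller magnitude: the difference is negative.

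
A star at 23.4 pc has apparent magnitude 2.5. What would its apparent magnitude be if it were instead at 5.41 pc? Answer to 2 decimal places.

Flux ∝ 1/d², so Δm = 5 log₁₀(d₂/d₁) = 5 log₁₀(5.41/23.4) = -3.180
m₂ = m₁ + Δm = 2.5 + (-3.180) = -0.680

m ≈ -0.68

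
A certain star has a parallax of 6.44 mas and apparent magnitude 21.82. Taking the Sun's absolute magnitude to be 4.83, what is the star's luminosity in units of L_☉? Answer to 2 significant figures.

d = 1/p = 1000/6.44 mas = 155.3 pc
M = m − 5 log₁₀ d + 5 = 21.82 − 5·2.1911 + 5 = 15.864
M − M_☉ = 15.864 − 4.83 = 11.034
L/L_☉ = 10^(−0.4 × 11.034) = 3.857×10^-5

L/L_☉ ≈ 3.9×10^-5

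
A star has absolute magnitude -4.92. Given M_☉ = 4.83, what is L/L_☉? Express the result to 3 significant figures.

L/L_☉ ≈ 7940

M − M_☉ = -4.92 − 4.83 = -9.750
L/L_☉ = 10^(−0.4 (M − M_☉)) = 10^3.900 = 7943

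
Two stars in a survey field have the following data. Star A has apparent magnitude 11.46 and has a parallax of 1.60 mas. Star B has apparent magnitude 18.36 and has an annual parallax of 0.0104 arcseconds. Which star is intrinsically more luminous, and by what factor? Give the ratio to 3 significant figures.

Star A is more luminous, by a factor of 24300.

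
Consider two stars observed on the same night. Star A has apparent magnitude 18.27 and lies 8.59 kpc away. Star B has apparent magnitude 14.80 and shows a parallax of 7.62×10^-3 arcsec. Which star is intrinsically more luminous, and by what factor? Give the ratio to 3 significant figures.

Star A is more luminous, by a factor of 175.

Star A: d = 8.59 kpc = 8590 pc
Star A: M = m − 5 log₁₀ d + 5 = 18.27 − 5·3.9340 + 5 = 3.600
Star B: d = 1/p = 1/7.62×10^-3″ = 131.2 pc
Star B: M = m − 5 log₁₀ d + 5 = 14.80 − 5·2.1180 + 5 = 9.210
ΔM = M_A − M_B = 3.600 − (9.210) = -5.610; smaller M is more luminous → Star A.
L ratio = 10^(0.4 |ΔM|) = 10^2.244 = 175.3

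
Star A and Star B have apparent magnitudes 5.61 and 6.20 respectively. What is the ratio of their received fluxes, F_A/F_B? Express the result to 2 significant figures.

Magnitude difference = -0.59
Flux ratio = 10^(−0.4 Δm) = 10^(−0.4 × -0.59) = 10^0.236 = 1.722

F_A/F_B ≈ 1.7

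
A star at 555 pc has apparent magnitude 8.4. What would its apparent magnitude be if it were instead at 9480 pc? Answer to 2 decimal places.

Flux ∝ 1/d², so Δm = 5 log₁₀(d₂/d₁) = 5 log₁₀(9480/555) = 6.163
m₂ = m₁ + Δm = 8.4 + (6.163) = 14.563

m ≈ 14.56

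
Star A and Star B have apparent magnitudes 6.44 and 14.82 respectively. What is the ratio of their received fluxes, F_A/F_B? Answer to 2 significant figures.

F_A/F_B ≈ 2200

Magnitude difference = -8.38
Flux ratio = 10^(−0.4 Δm) = 10^(−0.4 × -8.38) = 10^3.352 = 2249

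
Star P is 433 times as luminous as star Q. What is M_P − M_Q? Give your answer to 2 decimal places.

M_P − M_Q ≈ -6.59

Pogson: ΔM = −2.5 log₁₀(ratio) = −2.5 log₁₀(433) = −2.5 × 2.6365 = -6.591
Star P is brighter, so it has the smaller magnitude: the difference is negative.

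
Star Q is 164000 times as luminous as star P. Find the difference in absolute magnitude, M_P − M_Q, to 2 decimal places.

Pogson: ΔM = −2.5 log₁₀(ratio) = −2.5 log₁₀(164000) = −2.5 × 5.2148 = -13.037
Star Q is brighter so has the smaller magnitude: M_P − M_Q is positive.

M_P − M_Q ≈ 13.04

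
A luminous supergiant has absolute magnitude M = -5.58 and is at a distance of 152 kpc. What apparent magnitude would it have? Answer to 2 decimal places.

m ≈ 15.33

d = 152 kpc = 152000 pc
m = M + 5 log₁₀ d − 5 = -5.58 + 5·5.1818 − 5 = 15.329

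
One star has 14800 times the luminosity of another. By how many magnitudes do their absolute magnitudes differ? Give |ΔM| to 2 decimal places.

|ΔM| ≈ 10.43

Pogson: ΔM = −2.5 log₁₀(ratio) = −2.5 log₁₀(14800) = −2.5 × 4.1703 = -10.426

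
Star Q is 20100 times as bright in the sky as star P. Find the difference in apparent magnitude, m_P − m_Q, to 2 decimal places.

m_P − m_Q ≈ 10.76

Pogson: Δm = −2.5 log₁₀(ratio) = −2.5 log₁₀(20100) = −2.5 × 4.3032 = -10.758
Star Q is brighter so has the smaller magnitude: m_P − m_Q is positive.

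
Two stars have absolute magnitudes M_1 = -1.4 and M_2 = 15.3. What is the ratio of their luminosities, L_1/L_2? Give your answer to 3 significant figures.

L_1/L_2 ≈ 4.79×10^6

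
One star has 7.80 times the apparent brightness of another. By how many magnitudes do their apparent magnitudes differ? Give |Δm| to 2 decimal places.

Pogson: Δm = −2.5 log₁₀(ratio) = −2.5 log₁₀(7.80) = −2.5 × 0.8921 = -2.230

|Δm| ≈ 2.23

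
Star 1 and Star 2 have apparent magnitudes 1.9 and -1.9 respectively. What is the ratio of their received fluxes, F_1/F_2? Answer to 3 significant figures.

F_1/F_2 ≈ 0.0302

Δm = 1.9 − (-1.9) = 3.8
Flux ratio = 10^(−0.4 Δm) = 10^(−0.4 × 3.8) = 10^-1.520 = 0.03020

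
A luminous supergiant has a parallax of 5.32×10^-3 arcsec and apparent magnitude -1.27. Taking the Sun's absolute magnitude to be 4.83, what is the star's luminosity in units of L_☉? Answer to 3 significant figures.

d = 1/p = 1/5.32×10^-3″ = 188.0 pc
M = m − 5 log₁₀ d + 5 = -1.27 − 5·2.2741 + 5 = -7.640
M − M_☉ = -7.640 − 4.83 = -12.470
L/L_☉ = 10^(−0.4 × -12.470) = 97310

L/L_☉ ≈ 97300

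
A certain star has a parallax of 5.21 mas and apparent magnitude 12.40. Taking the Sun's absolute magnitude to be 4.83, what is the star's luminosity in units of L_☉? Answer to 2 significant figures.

d = 1/p = 1000/5.21 mas = 191.9 pc
M = m − 5 log₁₀ d + 5 = 12.40 − 5·2.2832 + 5 = 5.984
M − M_☉ = 5.984 − 4.83 = 1.154
L/L_☉ = 10^(−0.4 × 1.154) = 0.3454

L/L_☉ ≈ 0.35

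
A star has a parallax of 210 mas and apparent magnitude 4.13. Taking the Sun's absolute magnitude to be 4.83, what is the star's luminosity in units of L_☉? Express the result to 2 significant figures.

L/L_☉ ≈ 0.43

d = 1/p = 1000/210 mas = 4.762 pc
M = m − 5 log₁₀ d + 5 = 4.13 − 5·0.6778 + 5 = 5.741
M − M_☉ = 5.741 − 4.83 = 0.911
L/L_☉ = 10^(−0.4 × 0.911) = 0.4321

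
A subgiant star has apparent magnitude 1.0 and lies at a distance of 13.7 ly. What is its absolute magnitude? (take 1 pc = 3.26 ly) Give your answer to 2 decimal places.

d = 13.7 ly / 3.26 = 4.202 pc
5 log₁₀(d/10 pc) = 5 log₁₀(4.202) − 5 = -1.882
M = m − 5 log₁₀(d/10) = 1.0 + 1.882 = 2.882

M ≈ 2.88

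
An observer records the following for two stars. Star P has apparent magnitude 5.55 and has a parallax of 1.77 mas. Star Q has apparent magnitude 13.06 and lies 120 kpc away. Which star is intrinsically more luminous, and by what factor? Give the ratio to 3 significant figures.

Star P: p = 1.77 mas = 1.77×10^-3″ → d = 1/p = 565.0 pc
Star P: M = m − 5 log₁₀ d + 5 = 5.55 − 5·2.7520 + 5 = -3.210
Star Q: d = 120 kpc = 120000 pc
Star Q: M = m − 5 log₁₀ d + 5 = 13.06 − 5·5.0792 + 5 = -7.336
ΔM = M_P − M_Q = -3.210 − (-7.336) = 4.126; smaller M is more luminous → Star Q.
L ratio = 10^(0.4 |ΔM|) = 10^1.650 = 44.70

Star Q is more luminous, by a factor of 44.7.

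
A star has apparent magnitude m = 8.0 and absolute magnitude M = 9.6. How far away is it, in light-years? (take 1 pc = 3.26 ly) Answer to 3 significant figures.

Distance modulus: m − M = 8.0 − (9.6) = -1.600
m − M = 5 log₁₀ d − 5
log₁₀ d = (m − M)/5 + 1 = 0.6800
d = 10^0.6800 = 4.786 pc
= 15.60 ly

d ≈ 15.6 ly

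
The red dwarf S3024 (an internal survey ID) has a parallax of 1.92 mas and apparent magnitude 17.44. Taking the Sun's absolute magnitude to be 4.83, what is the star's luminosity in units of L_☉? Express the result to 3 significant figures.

L/L_☉ ≈ 0.0245

d = 1/p = 1000/1.92 mas = 520.8 pc
M = m − 5 log₁₀ d + 5 = 17.44 − 5·2.7167 + 5 = 8.857
M − M_☉ = 8.857 − 4.83 = 4.027
L/L_☉ = 10^(−0.4 × 4.027) = 0.02451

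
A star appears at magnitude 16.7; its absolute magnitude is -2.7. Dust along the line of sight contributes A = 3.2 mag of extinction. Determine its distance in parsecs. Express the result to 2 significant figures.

m − M = 5 log₁₀(d/10 pc) + A  ⇒  16.7 − (-2.7) − 3.2 = 5 log₁₀(d/10)
16.200 = 5 log₁₀(d/10)
log₁₀ d = (m − M − A)/5 + 1 = 4.2400
d = 10^4.2400 = 17380 pc

d ≈ 17000 pc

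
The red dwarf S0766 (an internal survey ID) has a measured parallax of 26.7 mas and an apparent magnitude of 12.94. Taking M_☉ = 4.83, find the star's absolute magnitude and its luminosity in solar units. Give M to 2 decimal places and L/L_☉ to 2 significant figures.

d = 1/p = 1000/26.7 mas = 37.45 pc
M = m − 5 log₁₀ d + 5 = 12.94 − 5·1.5735 + 5 = 10.073
M − M_☉ = 10.073 − 4.83 = 5.243
L/L_☉ = 10^(−0.4 × 5.243) = 7.998×10^-3

M ≈ 10.07; L/L_☉ ≈ 8.0×10^-3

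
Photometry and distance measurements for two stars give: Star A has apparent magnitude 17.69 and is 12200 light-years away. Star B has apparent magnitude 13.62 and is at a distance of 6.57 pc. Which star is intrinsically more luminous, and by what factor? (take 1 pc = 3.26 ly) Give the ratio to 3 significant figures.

Star A is more luminous, by a factor of 7640.

Star A: d = 12200 ly / 3.26 = 3742 pc
Star A: M = m − 5 log₁₀ d + 5 = 17.69 − 5·3.5731 + 5 = 4.824
Star B: M = m − 5 log₁₀ d + 5 = 13.62 − 5·0.8176 + 5 = 14.532
ΔM = M_A − M_B = 4.824 − (14.532) = -9.708; smaller M is more luminous → Star A.
L ratio = 10^(0.4 |ΔM|) = 10^3.883 = 7641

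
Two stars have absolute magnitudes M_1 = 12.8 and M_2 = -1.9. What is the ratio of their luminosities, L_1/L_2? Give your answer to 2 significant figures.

L_1/L_2 ≈ 1.3×10^-6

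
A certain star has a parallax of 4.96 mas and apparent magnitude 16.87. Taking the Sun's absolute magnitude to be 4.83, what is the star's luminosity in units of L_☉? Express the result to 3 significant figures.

L/L_☉ ≈ 6.21×10^-3

d = 1/p = 1000/4.96 mas = 201.6 pc
M = m − 5 log₁₀ d + 5 = 16.87 − 5·2.3045 + 5 = 10.347
M − M_☉ = 10.347 − 4.83 = 5.517
L/L_☉ = 10^(−0.4 × 5.517) = 6.209×10^-3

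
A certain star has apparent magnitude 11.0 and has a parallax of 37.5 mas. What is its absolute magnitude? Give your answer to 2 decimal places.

p = 37.5 mas = 0.0375″ → d = 1/p = 26.67 pc
5 log₁₀(d/10 pc) = 5 log₁₀(26.67) − 5 = 2.130
M = m − 5 log₁₀(d/10) = 11.0 − 2.130 = 8.870

M ≈ 8.87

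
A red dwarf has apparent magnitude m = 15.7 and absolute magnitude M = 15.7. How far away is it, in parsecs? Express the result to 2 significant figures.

d ≈ 10 pc

Distance modulus: m − M = 15.7 − (15.7) = 0.000
m − M = 5 log₁₀ d − 5
log₁₀ d = (m − M)/5 + 1 = 1.0000
d = 10^1.0000 = 10.00 pc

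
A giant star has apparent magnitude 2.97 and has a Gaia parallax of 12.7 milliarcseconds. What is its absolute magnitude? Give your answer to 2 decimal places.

M ≈ -1.51

p = 12.7 mas = 0.0127″ → d = 1/p = 78.74 pc
5 log₁₀(d/10 pc) = 5 log₁₀(78.74) − 5 = 4.481
M = m − 5 log₁₀(d/10) = 2.97 − 4.481 = -1.511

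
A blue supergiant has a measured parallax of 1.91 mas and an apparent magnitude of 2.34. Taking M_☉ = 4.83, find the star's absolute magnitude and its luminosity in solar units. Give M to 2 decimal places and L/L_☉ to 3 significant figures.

d = 1/p = 1000/1.91 mas = 523.6 pc
M = m − 5 log₁₀ d + 5 = 2.34 − 5·2.7190 + 5 = -6.255
M − M_☉ = -6.255 − 4.83 = -11.085
L/L_☉ = 10^(−0.4 × -11.085) = 27160

M ≈ -6.25; L/L_☉ ≈ 27200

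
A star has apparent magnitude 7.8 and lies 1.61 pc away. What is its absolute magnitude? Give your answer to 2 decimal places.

5 log₁₀(d/10 pc) = 5 log₁₀(1.610) − 5 = -3.966
M = m − 5 log₁₀(d/10) = 7.8 + 3.966 = 11.766

M ≈ 11.77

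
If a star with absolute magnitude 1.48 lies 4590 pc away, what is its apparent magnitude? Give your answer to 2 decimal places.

m ≈ 14.79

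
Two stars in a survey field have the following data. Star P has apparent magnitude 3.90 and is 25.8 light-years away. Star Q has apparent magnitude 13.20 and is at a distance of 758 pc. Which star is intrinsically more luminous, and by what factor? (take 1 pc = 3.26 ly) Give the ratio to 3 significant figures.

Star Q is more luminous, by a factor of 1.75.

Star P: d = 25.8 ly / 3.26 = 7.914 pc
Star P: M = m − 5 log₁₀ d + 5 = 3.90 − 5·0.8984 + 5 = 4.408
Star Q: M = m − 5 log₁₀ d + 5 = 13.20 − 5·2.8797 + 5 = 3.802
ΔM = M_P − M_Q = 4.408 − (3.802) = 0.606; smaller M is more luminous → Star Q.
L ratio = 10^(0.4 |ΔM|) = 10^0.243 = 1.748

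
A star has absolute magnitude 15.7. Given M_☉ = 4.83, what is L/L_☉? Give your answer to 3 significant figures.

M − M_☉ = 15.7 − 4.83 = 10.870
L/L_☉ = 10^(−0.4 (M − M_☉)) = 10^-4.348 = 4.487×10^-5

L/L_☉ ≈ 4.49×10^-5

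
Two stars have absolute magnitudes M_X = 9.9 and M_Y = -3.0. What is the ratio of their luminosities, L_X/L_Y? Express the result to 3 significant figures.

L_X/L_Y ≈ 6.92×10^-6

ΔM = M_X − M_Y = 12.9
L_X/L_Y = 10^(−0.4 ΔM) = 10^-5.160 = 6.918×10^-6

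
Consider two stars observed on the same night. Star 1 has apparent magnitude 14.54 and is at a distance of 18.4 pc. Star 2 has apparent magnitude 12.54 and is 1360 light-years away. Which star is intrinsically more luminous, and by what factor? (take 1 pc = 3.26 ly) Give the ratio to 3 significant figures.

Star 2 is more luminous, by a factor of 3240.

Star 1: M = m − 5 log₁₀ d + 5 = 14.54 − 5·1.2648 + 5 = 13.216
Star 2: d = 1360 ly / 3.26 = 417.2 pc
Star 2: M = m − 5 log₁₀ d + 5 = 12.54 − 5·2.6203 + 5 = 4.438
ΔM = M_1 − M_2 = 13.216 − (4.438) = 8.778; smaller M is more luminous → Star 2.
L ratio = 10^(0.4 |ΔM|) = 10^3.511 = 3243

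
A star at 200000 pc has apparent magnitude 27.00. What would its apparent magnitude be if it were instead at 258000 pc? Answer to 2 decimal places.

Flux ∝ 1/d², so Δm = 5 log₁₀(d₂/d₁) = 5 log₁₀(258000/200000) = 0.553
m₂ = m₁ + Δm = 27.00 + (0.553) = 27.553

m ≈ 27.55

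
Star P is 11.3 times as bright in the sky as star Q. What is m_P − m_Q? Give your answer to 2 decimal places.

m_P − m_Q ≈ -2.63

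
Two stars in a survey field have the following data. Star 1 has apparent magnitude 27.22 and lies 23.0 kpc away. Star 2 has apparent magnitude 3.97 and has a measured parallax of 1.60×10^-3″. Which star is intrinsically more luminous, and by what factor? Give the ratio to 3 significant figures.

Star 1: d = 23.0 kpc = 23000 pc
Star 1: M = m − 5 log₁₀ d + 5 = 27.22 − 5·4.3617 + 5 = 10.411
Star 2: d = 1/p = 1/1.60×10^-3″ = 625.0 pc
Star 2: M = m − 5 log₁₀ d + 5 = 3.97 − 5·2.7959 + 5 = -5.009
ΔM = M_1 − M_2 = 10.411 − (-5.009) = 15.421; smaller M is more luminous → Star 2.
L ratio = 10^(0.4 |ΔM|) = 10^6.168 = 1.473×10^6

Star 2 is more luminous, by a factor of 1.47×10^6.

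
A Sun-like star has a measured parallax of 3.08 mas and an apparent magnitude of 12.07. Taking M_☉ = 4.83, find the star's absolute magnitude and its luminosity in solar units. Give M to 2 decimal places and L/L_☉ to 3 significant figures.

M ≈ 4.51; L/L_☉ ≈ 1.34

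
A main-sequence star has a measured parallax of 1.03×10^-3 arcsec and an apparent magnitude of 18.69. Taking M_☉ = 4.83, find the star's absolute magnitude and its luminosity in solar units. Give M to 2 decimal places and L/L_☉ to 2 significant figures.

d = 1/p = 1/1.03×10^-3″ = 970.9 pc
M = m − 5 log₁₀ d + 5 = 18.69 − 5·2.9872 + 5 = 8.754
M − M_☉ = 8.754 − 4.83 = 3.924
L/L_☉ = 10^(−0.4 × 3.924) = 0.02694

M ≈ 8.75; L/L_☉ ≈ 0.027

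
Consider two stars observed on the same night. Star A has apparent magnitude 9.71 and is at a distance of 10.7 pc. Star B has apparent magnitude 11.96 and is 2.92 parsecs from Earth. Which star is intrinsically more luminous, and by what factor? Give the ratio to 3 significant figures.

Star A is more luminous, by a factor of 107.

Star A: M = m − 5 log₁₀ d + 5 = 9.71 − 5·1.0294 + 5 = 9.563
Star B: M = m − 5 log₁₀ d + 5 = 11.96 − 5·0.4654 + 5 = 14.633
ΔM = M_A − M_B = 9.563 − (14.633) = -5.070; smaller M is more luminous → Star A.
L ratio = 10^(0.4 |ΔM|) = 10^2.028 = 106.7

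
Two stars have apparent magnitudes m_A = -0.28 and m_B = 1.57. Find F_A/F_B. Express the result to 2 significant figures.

F_A/F_B ≈ 5.5

Magnitude difference = -1.85
Flux ratio = 10^(−0.4 Δm) = 10^(−0.4 × -1.85) = 10^0.740 = 5.495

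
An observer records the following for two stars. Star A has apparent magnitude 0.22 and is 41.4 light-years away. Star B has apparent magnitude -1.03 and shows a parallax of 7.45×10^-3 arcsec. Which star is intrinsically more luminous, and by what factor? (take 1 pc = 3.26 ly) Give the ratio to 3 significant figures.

Star B is more luminous, by a factor of 353.

Star A: d = 41.4 ly / 3.26 = 12.70 pc
Star A: M = m − 5 log₁₀ d + 5 = 0.22 − 5·1.1038 + 5 = -0.299
Star B: d = 1/p = 1/7.45×10^-3″ = 134.2 pc
Star B: M = m − 5 log₁₀ d + 5 = -1.03 − 5·2.1278 + 5 = -6.669
ΔM = M_A − M_B = -0.299 − (-6.669) = 6.370; smaller M is more luminous → Star B.
L ratio = 10^(0.4 |ΔM|) = 10^2.548 = 353.3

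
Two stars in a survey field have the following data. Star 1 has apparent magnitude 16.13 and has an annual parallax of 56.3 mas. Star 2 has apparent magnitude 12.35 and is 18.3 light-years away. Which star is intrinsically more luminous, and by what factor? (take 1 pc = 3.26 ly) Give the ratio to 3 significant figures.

Star 2 is more luminous, by a factor of 3.25.

Star 1: p = 56.3 mas = 0.0563″ → d = 1/p = 17.76 pc
Star 1: M = m − 5 log₁₀ d + 5 = 16.13 − 5·1.2495 + 5 = 14.883
Star 2: d = 18.3 ly / 3.26 = 5.613 pc
Star 2: M = m − 5 log₁₀ d + 5 = 12.35 − 5·0.7492 + 5 = 13.604
ΔM = M_1 − M_2 = 14.883 − (13.604) = 1.279; smaller M is more luminous → Star 2.
L ratio = 10^(0.4 |ΔM|) = 10^0.511 = 3.247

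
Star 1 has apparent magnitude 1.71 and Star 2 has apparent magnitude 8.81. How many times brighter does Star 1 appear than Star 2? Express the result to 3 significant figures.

692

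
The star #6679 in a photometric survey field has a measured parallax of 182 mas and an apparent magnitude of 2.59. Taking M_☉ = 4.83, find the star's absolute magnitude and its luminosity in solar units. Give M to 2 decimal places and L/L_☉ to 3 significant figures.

d = 1/p = 1000/182 mas = 5.495 pc
M = m − 5 log₁₀ d + 5 = 2.59 − 5·0.7399 + 5 = 3.890
M − M_☉ = 3.890 − 4.83 = -0.940
L/L_☉ = 10^(−0.4 × -0.940) = 2.376

M ≈ 3.89; L/L_☉ ≈ 2.38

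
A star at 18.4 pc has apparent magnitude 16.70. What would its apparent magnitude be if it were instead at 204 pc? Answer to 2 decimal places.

m ≈ 21.92

Flux ∝ 1/d², so Δm = 5 log₁₀(d₂/d₁) = 5 log₁₀(204/18.4) = 5.224
m₂ = m₁ + Δm = 16.70 + (5.224) = 21.924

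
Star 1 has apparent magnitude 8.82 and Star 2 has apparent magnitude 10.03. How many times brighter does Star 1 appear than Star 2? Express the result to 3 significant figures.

3.05

Magnitude difference = -1.21
Flux ratio = 10^(−0.4 Δm) = 10^(−0.4 × -1.21) = 10^0.484 = 3.048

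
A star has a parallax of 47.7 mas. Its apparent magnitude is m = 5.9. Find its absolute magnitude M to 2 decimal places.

M ≈ 4.29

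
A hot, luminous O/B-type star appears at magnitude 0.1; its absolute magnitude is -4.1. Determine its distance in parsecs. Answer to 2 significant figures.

d ≈ 69 pc

μ = m − M = 4.200
m − M = 5 log₁₀ d − 5
log₁₀ d = (m − M)/5 + 1 = 1.8400
d = 10^1.8400 = 69.18 pc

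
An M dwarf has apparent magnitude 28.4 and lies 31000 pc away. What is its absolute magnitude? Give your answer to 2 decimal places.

M ≈ 10.94

5 log₁₀(d/10 pc) = 5 log₁₀(31000) − 5 = 17.457
M = m − 5 log₁₀(d/10) = 28.4 − 17.457 = 10.943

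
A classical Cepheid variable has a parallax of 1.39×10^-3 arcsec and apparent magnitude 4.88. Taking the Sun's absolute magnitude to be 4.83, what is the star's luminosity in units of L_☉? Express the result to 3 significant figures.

d = 1/p = 1/1.39×10^-3″ = 719.4 pc
M = m − 5 log₁₀ d + 5 = 4.88 − 5·2.8570 + 5 = -4.405
M − M_☉ = -4.405 − 4.83 = -9.235
L/L_☉ = 10^(−0.4 × -9.235) = 4943

L/L_☉ ≈ 4940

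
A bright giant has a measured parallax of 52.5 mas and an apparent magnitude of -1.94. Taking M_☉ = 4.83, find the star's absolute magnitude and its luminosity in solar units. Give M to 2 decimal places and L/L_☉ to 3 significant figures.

M ≈ -3.34; L/L_☉ ≈ 1850

d = 1/p = 1000/52.5 mas = 19.05 pc
M = m − 5 log₁₀ d + 5 = -1.94 − 5·1.2798 + 5 = -3.339
M − M_☉ = -3.339 − 4.83 = -8.169
L/L_☉ = 10^(−0.4 × -8.169) = 1852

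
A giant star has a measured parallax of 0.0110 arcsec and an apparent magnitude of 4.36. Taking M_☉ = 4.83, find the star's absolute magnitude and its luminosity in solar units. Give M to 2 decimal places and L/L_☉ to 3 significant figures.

d = 1/p = 1/0.0110″ = 90.91 pc
M = m − 5 log₁₀ d + 5 = 4.36 − 5·1.9586 + 5 = -0.433
M − M_☉ = -0.433 − 4.83 = -5.263
L/L_☉ = 10^(−0.4 × -5.263) = 127.4

M ≈ -0.43; L/L_☉ ≈ 127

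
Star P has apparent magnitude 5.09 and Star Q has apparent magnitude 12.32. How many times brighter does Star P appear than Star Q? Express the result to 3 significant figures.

Magnitude difference = -7.23
Flux ratio = 10^(−0.4 Δm) = 10^(−0.4 × -7.23) = 10^2.892 = 779.8

780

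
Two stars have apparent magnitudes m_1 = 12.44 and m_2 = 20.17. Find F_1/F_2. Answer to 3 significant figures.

Magnitude difference = -7.73
Flux ratio = 10^(−0.4 Δm) = 10^(−0.4 × -7.73) = 10^3.092 = 1236

F_1/F_2 ≈ 1240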